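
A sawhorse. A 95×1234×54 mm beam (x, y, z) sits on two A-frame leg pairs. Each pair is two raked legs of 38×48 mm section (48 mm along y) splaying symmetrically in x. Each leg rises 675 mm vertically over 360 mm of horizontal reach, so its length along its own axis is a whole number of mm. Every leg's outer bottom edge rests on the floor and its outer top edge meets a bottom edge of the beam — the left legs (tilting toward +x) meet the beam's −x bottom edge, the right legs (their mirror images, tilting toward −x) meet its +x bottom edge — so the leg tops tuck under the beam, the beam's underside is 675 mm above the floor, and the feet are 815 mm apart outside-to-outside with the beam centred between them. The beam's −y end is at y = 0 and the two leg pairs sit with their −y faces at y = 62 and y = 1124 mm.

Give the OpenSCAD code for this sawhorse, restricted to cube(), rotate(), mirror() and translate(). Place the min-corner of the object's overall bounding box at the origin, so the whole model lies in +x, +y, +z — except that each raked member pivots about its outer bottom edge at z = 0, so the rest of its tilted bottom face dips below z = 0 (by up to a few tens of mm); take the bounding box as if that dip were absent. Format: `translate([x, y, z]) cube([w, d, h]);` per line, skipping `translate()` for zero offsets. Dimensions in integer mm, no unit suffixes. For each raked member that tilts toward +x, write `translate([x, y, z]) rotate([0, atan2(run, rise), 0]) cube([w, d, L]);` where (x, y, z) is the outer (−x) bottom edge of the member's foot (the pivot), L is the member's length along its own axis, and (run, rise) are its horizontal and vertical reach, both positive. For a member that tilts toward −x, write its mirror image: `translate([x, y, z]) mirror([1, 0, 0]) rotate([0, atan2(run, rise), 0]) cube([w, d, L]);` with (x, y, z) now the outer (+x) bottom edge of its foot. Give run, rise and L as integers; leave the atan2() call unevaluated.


translate([360, 0, 675]) cube([95, 1234, 54]);
translate([0, 62, 0]) rotate([0, atan2(360, 675), 0]) cube([38, 48, 765]);
translate([815, 62, 0]) mirror([1, 0, 0]) rotate([0, atan2(360, 675), 0]) cube([38, 48, 765]);
translate([0, 1124, 0]) rotate([0, atan2(360, 675), 0]) cube([38, 48, 765]);
translate([815, 1124, 0]) mirror([1, 0, 0]) rotate([0, atan2(360, 675), 0]) cube([38, 48, 765]);


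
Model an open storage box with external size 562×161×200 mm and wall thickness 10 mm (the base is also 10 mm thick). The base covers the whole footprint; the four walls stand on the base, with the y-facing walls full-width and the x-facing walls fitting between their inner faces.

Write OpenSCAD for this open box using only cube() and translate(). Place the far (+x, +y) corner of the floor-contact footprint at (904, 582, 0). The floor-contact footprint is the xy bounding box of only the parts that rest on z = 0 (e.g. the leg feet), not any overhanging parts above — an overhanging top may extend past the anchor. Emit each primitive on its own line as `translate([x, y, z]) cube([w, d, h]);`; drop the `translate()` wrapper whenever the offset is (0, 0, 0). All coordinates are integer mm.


translate([342, 421, 0]) cube([562, 161, 10]);
translate([342, 421, 10]) cube([562, 10, 190]);
translate([342, 572, 10]) cube([562, 10, 190]);
translate([342, 431, 10]) cube([10, 141, 190]);
translate([894, 431, 10]) cube([10, 141, 190]);


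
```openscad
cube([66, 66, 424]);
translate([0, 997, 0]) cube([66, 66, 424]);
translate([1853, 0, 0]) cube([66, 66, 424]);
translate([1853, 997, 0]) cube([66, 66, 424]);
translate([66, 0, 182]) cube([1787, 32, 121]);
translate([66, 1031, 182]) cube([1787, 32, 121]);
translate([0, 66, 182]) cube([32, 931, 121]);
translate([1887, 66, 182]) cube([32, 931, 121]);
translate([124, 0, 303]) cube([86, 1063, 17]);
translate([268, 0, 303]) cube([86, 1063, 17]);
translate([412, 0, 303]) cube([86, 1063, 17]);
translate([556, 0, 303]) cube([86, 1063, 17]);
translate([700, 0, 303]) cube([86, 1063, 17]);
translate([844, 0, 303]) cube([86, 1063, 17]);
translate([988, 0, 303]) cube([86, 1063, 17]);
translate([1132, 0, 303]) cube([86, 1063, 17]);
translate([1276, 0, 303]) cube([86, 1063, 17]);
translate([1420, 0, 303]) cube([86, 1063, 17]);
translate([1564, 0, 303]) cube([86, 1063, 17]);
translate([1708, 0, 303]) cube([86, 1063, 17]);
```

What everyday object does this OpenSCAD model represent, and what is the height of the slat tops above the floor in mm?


A bed frame. The slat-top height is 320 mm.

Four posts, four rails, and a row of slats — a bed frame. Slats sit on the rails at z = 182 + 121 = 303; with slat thickness 17, the top is 320 mm.


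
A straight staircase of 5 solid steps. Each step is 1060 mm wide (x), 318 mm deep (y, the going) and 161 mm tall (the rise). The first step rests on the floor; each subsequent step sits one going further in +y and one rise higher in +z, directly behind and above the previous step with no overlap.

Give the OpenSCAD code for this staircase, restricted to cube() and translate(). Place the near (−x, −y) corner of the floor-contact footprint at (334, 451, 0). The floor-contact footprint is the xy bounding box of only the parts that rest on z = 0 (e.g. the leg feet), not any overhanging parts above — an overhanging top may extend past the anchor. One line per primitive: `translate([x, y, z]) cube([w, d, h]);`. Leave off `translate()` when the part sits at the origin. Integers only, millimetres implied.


translate([334, 451, 0]) cube([1060, 318, 161]);
translate([334, 769, 161]) cube([1060, 318, 161]);
translate([334, 1087, 322]) cube([1060, 318, 161]);
translate([334, 1405, 483]) cube([1060, 318, 161]);
translate([334, 1723, 644]) cube([1060, 318, 161]);


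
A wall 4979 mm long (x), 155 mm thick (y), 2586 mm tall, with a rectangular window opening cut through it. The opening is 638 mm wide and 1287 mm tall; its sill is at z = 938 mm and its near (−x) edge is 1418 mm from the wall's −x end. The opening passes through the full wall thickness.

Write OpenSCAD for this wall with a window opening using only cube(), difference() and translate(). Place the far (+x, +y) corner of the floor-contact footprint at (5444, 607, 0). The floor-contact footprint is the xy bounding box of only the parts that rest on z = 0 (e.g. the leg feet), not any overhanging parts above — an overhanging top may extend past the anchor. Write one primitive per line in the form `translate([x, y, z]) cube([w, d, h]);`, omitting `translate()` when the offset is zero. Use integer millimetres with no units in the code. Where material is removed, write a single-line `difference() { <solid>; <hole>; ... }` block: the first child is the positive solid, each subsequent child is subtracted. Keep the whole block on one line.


difference() { translate([465, 452, 0]) cube([4979, 155, 2586]); translate([1883, 452, 938]) cube([638, 155, 1287]); }


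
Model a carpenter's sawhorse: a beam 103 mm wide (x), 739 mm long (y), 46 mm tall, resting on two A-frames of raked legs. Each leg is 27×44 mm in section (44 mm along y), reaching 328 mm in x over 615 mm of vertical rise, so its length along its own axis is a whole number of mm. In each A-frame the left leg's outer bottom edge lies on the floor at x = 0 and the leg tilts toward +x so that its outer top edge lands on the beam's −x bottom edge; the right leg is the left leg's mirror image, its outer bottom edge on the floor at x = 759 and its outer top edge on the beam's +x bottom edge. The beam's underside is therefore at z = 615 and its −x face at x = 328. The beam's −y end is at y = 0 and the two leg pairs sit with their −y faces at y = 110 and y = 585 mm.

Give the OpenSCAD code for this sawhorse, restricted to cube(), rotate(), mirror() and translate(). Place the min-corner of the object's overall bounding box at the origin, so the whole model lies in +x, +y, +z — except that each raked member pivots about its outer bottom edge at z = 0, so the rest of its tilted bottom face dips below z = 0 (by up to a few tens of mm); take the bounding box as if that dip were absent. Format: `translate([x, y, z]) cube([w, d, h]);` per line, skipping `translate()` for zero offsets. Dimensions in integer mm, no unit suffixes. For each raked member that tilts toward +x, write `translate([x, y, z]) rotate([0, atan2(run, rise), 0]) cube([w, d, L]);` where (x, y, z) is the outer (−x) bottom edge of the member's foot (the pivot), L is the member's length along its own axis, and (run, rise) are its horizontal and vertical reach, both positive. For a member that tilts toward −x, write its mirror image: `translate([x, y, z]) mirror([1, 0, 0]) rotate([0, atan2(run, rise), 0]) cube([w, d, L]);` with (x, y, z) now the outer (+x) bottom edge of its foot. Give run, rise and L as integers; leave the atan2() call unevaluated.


// leg length = √(328² + 615²) = 697
// right-leg outer foot x = 2·328 + 103 = 759
// beam min-corner = (328, 0, 615)
translate([328, 0, 615]) cube([103, 739, 46]);
translate([0, 110, 0]) rotate([0, atan2(328, 615), 0]) cube([27, 44, 697]);
translate([759, 110, 0]) mirror([1, 0, 0]) rotate([0, atan2(328, 615), 0]) cube([27, 44, 697]);
translate([0, 585, 0]) rotate([0, atan2(328, 615), 0]) cube([27, 44, 697]);
translate([759, 585, 0]) mirror([1, 0, 0]) rotate([0, atan2(328, 615), 0]) cube([27, 44, 697]);


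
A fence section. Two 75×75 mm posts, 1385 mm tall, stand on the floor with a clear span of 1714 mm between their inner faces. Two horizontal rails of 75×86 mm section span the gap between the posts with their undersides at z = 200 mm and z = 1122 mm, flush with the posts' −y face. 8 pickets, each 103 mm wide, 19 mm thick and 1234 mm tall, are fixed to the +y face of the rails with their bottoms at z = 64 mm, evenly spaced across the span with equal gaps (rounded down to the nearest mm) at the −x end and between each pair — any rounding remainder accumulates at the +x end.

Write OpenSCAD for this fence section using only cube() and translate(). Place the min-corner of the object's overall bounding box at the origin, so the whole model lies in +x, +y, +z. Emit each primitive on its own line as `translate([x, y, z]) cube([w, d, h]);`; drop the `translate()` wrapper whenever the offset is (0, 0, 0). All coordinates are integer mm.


cube([75, 75, 1385]);
translate([1789, 0, 0]) cube([75, 75, 1385]);
translate([75, 0, 200]) cube([1714, 75, 86]);
translate([75, 0, 1122]) cube([1714, 75, 86]);
translate([173, 75, 64]) cube([103, 19, 1234]);
translate([374, 75, 64]) cube([103, 19, 1234]);
translate([575, 75, 64]) cube([103, 19, 1234]);
translate([776, 75, 64]) cube([103, 19, 1234]);
translate([977, 75, 64]) cube([103, 19, 1234]);
translate([1178, 75, 64]) cube([103, 19, 1234]);
translate([1379, 75, 64]) cube([103, 19, 1234]);
translate([1580, 75, 64]) cube([103, 19, 1234]);


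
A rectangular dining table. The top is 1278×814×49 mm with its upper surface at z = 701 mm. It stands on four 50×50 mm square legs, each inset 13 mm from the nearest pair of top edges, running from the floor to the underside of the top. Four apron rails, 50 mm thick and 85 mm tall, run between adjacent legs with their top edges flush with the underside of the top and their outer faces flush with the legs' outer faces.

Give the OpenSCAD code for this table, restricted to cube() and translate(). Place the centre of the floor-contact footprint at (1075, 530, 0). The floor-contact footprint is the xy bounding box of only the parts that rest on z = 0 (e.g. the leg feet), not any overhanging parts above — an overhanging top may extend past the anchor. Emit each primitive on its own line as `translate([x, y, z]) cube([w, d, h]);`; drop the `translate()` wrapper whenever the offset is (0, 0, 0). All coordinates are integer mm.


translate([436, 123, 652]) cube([1278, 814, 49]);
translate([449, 136, 0]) cube([50, 50, 652]);
translate([1651, 136, 0]) cube([50, 50, 652]);
translate([449, 874, 0]) cube([50, 50, 652]);
translate([1651, 874, 0]) cube([50, 50, 652]);
translate([499, 136, 567]) cube([1152, 50, 85]);
translate([499, 874, 567]) cube([1152, 50, 85]);
translate([449, 186, 567]) cube([50, 688, 85]);
translate([1651, 186, 567]) cube([50, 688, 85]);


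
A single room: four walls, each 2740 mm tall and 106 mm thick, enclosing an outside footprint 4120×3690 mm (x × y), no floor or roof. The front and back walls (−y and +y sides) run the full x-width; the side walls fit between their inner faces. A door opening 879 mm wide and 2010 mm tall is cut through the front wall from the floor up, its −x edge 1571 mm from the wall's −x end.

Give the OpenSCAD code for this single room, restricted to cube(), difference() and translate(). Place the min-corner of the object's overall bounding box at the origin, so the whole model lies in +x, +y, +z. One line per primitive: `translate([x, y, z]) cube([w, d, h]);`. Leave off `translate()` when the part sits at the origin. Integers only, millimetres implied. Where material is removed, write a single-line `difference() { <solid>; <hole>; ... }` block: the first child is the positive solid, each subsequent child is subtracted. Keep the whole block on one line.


difference() { cube([4120, 106, 2740]); translate([1571, 0, 0]) cube([879, 106, 2010]); }
translate([0, 3584, 0]) cube([4120, 106, 2740]);
translate([0, 106, 0]) cube([106, 3478, 2740]);
translate([4014, 106, 0]) cube([106, 3478, 2740]);


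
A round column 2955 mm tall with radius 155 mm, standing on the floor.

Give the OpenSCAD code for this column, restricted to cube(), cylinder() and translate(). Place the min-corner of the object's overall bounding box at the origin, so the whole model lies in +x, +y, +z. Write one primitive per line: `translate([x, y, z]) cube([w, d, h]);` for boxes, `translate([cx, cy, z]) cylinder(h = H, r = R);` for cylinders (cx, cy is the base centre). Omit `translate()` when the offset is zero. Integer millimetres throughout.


translate([155, 155, 0]) cylinder(h = 2955, r = 155);


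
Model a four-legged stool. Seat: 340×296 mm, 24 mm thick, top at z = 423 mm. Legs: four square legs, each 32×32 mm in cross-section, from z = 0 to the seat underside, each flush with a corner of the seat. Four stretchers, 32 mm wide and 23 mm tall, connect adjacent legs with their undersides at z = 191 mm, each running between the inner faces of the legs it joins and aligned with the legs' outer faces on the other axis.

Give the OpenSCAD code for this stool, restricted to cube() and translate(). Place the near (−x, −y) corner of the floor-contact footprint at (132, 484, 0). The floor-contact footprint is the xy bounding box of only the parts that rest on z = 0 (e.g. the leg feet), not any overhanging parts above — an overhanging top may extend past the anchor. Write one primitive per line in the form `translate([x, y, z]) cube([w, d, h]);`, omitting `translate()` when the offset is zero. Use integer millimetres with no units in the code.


// leg_h = 423 - 24 = 399
// stretcher span = 340 - 2*32 = 276
translate([132, 484, 399]) cube([340, 296, 24]);
translate([132, 484, 0]) cube([32, 32, 399]);
translate([440, 484, 0]) cube([32, 32, 399]);
translate([132, 748, 0]) cube([32, 32, 399]);
translate([440, 748, 0]) cube([32, 32, 399]);
translate([164, 484, 191]) cube([276, 32, 23]);
translate([164, 748, 191]) cube([276, 32, 23]);
translate([132, 516, 191]) cube([32, 232, 23]);
translate([440, 516, 191]) cube([32, 232, 23]);


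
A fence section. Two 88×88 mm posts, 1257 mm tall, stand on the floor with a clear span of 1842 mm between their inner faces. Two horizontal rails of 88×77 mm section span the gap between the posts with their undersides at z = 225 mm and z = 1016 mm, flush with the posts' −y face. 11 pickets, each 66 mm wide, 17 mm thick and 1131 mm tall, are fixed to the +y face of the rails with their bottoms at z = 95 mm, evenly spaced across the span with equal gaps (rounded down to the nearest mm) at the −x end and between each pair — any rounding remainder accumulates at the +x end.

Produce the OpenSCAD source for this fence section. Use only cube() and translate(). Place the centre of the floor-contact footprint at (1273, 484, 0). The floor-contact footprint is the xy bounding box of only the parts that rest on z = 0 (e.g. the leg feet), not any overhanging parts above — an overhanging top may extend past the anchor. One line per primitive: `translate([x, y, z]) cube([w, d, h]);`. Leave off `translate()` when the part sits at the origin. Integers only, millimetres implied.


translate([264, 440, 0]) cube([88, 88, 1257]);
translate([2194, 440, 0]) cube([88, 88, 1257]);
translate([352, 440, 225]) cube([1842, 88, 77]);
translate([352, 440, 1016]) cube([1842, 88, 77]);
translate([445, 528, 95]) cube([66, 17, 1131]);
translate([604, 528, 95]) cube([66, 17, 1131]);
translate([763, 528, 95]) cube([66, 17, 1131]);
translate([922, 528, 95]) cube([66, 17, 1131]);
translate([1081, 528, 95]) cube([66, 17, 1131]);
translate([1240, 528, 95]) cube([66, 17, 1131]);
translate([1399, 528, 95]) cube([66, 17, 1131]);
translate([1558, 528, 95]) cube([66, 17, 1131]);
translate([1717, 528, 95]) cube([66, 17, 1131]);
translate([1876, 528, 95]) cube([66, 17, 1131]);
translate([2035, 528, 95]) cube([66, 17, 1131]);


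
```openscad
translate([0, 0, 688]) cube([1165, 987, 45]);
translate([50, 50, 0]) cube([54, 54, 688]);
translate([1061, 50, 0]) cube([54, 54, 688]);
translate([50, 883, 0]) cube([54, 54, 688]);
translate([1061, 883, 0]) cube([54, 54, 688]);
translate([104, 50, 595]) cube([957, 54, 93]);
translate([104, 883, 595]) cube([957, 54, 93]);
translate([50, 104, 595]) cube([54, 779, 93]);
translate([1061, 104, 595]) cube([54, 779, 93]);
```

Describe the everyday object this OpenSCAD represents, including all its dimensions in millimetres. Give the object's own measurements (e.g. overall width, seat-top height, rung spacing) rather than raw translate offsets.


A rectangular dining table. The top is 1165×987×45 mm with its upper surface at z = 733 mm. It stands on four 54×54 mm square legs, each inset 50 mm from the nearest pair of top edges, running from the floor to the underside of the top. Four apron rails, 54 mm thick and 93 mm tall, run between adjacent legs with their top edges flush with the underside of the top and their outer faces flush with the legs' outer faces.


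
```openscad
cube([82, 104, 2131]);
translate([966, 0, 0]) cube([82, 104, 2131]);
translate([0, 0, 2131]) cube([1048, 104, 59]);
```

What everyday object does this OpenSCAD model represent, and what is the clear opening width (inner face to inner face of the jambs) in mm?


A door frame. The clear opening width is 884 mm.

Two 2131 mm tall posts with a header on top — a door frame. The left jamb is 82 mm wide at x = 0; the right jamb starts at x = 966. The clear opening is 966 − 82 = 884 mm.


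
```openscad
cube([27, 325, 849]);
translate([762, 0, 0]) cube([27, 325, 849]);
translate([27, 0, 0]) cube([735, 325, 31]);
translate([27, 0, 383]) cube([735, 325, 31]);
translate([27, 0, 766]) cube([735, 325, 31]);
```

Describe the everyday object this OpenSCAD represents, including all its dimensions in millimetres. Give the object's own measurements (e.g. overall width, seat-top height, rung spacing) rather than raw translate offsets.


An open bookshelf. Two side panels, each 27 mm thick, 325 mm deep and 849 mm tall, stand 789 mm apart (outside-to-outside). Between them sit 3 shelves, each 31 mm thick and 325 mm deep, spanning the full gap between the sides. The bottom shelf rests on the floor (its underside at z = 0) and the clear gap between one shelf's top and the next shelf's underside is 352 mm.


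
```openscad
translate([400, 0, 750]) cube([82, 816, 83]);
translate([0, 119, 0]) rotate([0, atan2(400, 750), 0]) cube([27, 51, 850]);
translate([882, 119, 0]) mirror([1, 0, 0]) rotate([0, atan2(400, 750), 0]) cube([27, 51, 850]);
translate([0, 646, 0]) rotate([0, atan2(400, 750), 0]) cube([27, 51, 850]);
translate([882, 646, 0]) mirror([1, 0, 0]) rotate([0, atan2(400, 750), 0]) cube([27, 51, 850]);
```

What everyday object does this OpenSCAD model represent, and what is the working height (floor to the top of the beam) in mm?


A sawhorse. The overall height is 833 mm.

A beam across two mirrored pairs of raked legs — a sawhorse. The beam's underside is at z = 750 (matching the legs' vertical rise in atan2(400, 750)) and the beam is 83 mm tall, so its top is at 750 + 83 = 833 mm. The raked legs top out at the beam's underside, so that is the highest point.


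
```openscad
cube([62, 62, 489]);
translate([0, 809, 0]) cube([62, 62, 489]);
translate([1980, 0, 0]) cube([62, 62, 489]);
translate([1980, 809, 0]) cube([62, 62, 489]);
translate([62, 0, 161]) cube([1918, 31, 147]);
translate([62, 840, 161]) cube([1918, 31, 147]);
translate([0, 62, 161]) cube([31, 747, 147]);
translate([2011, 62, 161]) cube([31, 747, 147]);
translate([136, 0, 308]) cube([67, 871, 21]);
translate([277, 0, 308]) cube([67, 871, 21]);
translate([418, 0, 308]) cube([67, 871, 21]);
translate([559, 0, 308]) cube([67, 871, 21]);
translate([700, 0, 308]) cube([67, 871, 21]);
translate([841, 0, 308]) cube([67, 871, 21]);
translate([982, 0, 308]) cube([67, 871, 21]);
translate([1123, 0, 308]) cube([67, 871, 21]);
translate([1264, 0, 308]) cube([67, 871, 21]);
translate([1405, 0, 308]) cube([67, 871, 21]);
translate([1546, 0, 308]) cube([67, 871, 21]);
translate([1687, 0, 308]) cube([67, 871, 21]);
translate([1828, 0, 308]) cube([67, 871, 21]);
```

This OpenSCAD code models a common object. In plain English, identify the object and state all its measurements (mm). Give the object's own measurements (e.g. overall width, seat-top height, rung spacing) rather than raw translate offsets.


A bed frame 2042 mm long (x) by 871 mm wide (y). Four 62×62 mm corner posts, 489 mm tall, at the corners of the footprint. Four rails of 31 mm thickness and 147 mm height run between adjacent posts with their undersides at z = 161 mm, their outer faces flush with the outside of the frame (the two x-running rails run between the posts' inner faces; the two y-running rails run between the posts' inner faces). 13 slats, each 67 mm wide (x) and 21 mm thick, lie across the top of the two x-running rails, running the full 871 mm width of the frame in y; along x they sit between the end posts with a 74 mm gap after the −x posts and between neighbouring slats, leaving 85 mm before the +x posts.


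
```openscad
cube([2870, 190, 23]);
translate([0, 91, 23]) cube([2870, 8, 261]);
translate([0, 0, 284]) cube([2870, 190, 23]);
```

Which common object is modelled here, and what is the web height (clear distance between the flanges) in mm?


An I-beam. The web height is 261 mm.

Two wide flanges with a thin centred web — an I-beam. Overall 307 mm minus two 23 mm flanges gives a web of 307 − 2·23 = 261 mm.


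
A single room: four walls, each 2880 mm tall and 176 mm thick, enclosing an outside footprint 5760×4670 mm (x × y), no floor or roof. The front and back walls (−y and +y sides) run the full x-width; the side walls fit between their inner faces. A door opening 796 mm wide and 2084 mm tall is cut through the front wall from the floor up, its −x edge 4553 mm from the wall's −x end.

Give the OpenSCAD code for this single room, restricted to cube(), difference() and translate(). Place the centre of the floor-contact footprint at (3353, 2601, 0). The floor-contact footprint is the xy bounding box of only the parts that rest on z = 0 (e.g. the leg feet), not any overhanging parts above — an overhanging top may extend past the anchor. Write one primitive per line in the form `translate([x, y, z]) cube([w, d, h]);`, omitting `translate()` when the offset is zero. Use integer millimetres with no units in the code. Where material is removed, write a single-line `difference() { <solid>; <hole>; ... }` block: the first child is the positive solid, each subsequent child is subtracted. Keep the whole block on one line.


difference() { translate([473, 266, 0]) cube([5760, 176, 2880]); translate([5026, 266, 0]) cube([796, 176, 2084]); }
translate([473, 4760, 0]) cube([5760, 176, 2880]);
translate([473, 442, 0]) cube([176, 4318, 2880]);
translate([6057, 442, 0]) cube([176, 4318, 2880]);


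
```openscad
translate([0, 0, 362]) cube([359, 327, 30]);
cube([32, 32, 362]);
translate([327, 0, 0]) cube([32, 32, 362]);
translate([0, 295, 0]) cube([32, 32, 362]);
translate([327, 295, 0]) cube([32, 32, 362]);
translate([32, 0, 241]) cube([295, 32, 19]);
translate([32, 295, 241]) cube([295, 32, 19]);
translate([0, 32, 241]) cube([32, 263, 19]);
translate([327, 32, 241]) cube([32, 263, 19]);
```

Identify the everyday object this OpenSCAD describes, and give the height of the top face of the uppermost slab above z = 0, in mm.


A stool. The seat height is 392 mm.

A 359×327×30 slab at z = 362 on four corner posts — a stool. The seat top is 362 + 30 = 392 mm.


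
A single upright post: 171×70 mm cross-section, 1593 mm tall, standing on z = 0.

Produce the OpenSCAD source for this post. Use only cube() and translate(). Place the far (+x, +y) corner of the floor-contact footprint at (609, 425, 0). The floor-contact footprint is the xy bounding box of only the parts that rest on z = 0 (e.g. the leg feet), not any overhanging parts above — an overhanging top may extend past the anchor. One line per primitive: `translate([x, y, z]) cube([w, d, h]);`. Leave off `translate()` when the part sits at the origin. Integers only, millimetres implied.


translate([438, 355, 0]) cube([171, 70, 1593]);


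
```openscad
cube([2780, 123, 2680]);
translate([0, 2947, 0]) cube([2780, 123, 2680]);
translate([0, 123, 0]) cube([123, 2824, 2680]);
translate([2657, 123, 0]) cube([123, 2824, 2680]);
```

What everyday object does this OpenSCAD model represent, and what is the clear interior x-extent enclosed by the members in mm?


A house (or room) frame. The interior width is 2534 mm.

Four 2680 mm walls enclosing a rectangle with no floor or roof — a room or house frame. Outside width is 2780 mm and wall thickness is 123 mm, so the interior width is 2780 − 2 × 123 = 2534 mm.


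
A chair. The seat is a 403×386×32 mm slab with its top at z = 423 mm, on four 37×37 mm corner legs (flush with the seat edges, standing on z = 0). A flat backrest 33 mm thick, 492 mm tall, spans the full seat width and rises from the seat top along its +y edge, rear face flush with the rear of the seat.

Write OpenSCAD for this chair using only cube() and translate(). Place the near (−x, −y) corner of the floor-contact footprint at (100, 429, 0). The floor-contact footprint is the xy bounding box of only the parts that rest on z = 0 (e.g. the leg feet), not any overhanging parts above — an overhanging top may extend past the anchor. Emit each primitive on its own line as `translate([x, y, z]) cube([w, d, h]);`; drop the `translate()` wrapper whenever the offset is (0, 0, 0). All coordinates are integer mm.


translate([100, 429, 391]) cube([403, 386, 32]);
translate([100, 429, 0]) cube([37, 37, 391]);
translate([466, 429, 0]) cube([37, 37, 391]);
translate([100, 778, 0]) cube([37, 37, 391]);
translate([466, 778, 0]) cube([37, 37, 391]);
translate([100, 782, 423]) cube([403, 33, 492]);


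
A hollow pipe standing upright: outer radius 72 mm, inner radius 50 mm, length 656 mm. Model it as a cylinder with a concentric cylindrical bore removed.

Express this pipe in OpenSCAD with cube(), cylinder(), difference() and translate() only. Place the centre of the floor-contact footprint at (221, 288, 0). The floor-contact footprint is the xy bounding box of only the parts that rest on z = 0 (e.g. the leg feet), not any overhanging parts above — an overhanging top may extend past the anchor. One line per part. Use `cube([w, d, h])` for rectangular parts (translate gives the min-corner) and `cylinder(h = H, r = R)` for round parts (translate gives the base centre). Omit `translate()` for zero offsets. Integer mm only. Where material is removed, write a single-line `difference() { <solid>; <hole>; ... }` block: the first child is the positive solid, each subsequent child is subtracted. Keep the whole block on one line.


difference() { translate([221, 288, 0]) cylinder(h = 656, r = 72); translate([221, 288, 0]) cylinder(h = 656, r = 50); }


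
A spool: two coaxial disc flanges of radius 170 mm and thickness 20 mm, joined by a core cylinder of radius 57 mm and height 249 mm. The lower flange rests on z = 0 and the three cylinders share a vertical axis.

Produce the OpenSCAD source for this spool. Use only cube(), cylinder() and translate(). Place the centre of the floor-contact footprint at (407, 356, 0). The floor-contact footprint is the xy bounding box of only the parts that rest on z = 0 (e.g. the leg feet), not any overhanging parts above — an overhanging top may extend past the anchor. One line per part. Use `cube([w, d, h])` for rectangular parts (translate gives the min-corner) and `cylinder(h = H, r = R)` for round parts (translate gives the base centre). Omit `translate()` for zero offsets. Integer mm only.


translate([407, 356, 0]) cylinder(h = 20, r = 170);
translate([407, 356, 20]) cylinder(h = 249, r = 57);
translate([407, 356, 269]) cylinder(h = 20, r = 170);


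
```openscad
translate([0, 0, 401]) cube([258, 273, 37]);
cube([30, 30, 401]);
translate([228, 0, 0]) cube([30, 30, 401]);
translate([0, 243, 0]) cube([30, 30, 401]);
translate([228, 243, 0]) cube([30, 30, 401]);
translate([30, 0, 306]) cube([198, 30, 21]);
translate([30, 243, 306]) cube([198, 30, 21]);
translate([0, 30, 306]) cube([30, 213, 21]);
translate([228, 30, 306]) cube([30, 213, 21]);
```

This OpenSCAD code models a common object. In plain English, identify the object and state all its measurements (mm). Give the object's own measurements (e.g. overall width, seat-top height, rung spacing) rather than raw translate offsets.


A four-legged stool. The seat is a 258×273×37 mm slab whose top surface is at z = 438 mm; four square legs, each 30×30 mm in cross-section, run from the floor (z = 0) to the underside of the seat, each flush with a corner of the seat. Four stretchers, 30 mm wide and 21 mm tall, connect adjacent legs with their undersides at z = 306 mm, each running between the inner faces of the legs it joins and aligned with the legs' outer faces on the other axis.


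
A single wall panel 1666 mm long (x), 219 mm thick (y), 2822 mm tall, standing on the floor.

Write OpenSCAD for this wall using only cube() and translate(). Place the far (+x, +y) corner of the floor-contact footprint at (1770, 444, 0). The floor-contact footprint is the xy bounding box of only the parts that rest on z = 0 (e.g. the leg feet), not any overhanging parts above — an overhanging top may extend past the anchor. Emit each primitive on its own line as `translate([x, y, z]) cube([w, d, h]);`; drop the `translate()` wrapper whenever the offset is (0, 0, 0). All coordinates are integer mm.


translate([104, 225, 0]) cube([1666, 219, 2822]);


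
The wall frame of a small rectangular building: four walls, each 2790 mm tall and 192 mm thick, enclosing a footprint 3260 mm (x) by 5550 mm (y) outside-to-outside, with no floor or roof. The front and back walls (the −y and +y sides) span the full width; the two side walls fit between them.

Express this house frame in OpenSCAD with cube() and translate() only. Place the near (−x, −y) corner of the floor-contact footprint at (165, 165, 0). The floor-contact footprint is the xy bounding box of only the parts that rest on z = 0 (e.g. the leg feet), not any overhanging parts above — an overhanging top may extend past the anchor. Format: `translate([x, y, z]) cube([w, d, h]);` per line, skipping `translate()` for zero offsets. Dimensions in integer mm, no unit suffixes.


translate([165, 165, 0]) cube([3260, 192, 2790]);
translate([165, 5523, 0]) cube([3260, 192, 2790]);
translate([165, 357, 0]) cube([192, 5166, 2790]);
translate([3233, 357, 0]) cube([192, 5166, 2790]);


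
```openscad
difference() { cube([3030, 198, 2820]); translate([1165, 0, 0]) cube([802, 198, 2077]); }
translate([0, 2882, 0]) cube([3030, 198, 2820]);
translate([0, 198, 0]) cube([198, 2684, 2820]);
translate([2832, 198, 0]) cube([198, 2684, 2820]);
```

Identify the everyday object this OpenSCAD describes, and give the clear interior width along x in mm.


A single room. The interior width is 2634 mm.

Four walls enclosing a rectangle with a door in the front wall — a room. Outside width 3030 minus two 198 mm walls gives 2634 mm.


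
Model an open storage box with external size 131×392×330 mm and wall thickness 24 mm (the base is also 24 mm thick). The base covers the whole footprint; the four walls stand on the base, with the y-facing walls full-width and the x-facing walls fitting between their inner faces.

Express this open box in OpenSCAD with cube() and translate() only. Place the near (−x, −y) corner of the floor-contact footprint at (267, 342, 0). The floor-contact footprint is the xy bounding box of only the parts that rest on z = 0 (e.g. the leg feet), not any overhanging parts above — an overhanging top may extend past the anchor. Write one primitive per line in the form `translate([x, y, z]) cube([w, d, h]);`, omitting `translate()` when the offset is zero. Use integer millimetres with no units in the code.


translate([267, 342, 0]) cube([131, 392, 24]);
translate([267, 342, 24]) cube([131, 24, 306]);
translate([267, 710, 24]) cube([131, 24, 306]);
translate([267, 366, 24]) cube([24, 344, 306]);
translate([374, 366, 24]) cube([24, 344, 306]);


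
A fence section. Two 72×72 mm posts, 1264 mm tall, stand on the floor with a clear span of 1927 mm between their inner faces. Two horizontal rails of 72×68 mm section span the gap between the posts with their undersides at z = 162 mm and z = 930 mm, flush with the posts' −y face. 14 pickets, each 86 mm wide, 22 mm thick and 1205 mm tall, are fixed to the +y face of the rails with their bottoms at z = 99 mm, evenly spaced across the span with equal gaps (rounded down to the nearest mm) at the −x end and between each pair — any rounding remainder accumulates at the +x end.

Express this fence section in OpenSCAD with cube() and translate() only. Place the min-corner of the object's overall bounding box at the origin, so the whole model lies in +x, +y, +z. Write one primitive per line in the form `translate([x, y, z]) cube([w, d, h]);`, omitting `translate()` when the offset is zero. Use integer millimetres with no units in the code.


cube([72, 72, 1264]);
translate([1999, 0, 0]) cube([72, 72, 1264]);
translate([72, 0, 162]) cube([1927, 72, 68]);
translate([72, 0, 930]) cube([1927, 72, 68]);
translate([120, 72, 99]) cube([86, 22, 1205]);
translate([254, 72, 99]) cube([86, 22, 1205]);
translate([388, 72, 99]) cube([86, 22, 1205]);
translate([522, 72, 99]) cube([86, 22, 1205]);
translate([656, 72, 99]) cube([86, 22, 1205]);
translate([790, 72, 99]) cube([86, 22, 1205]);
translate([924, 72, 99]) cube([86, 22, 1205]);
translate([1058, 72, 99]) cube([86, 22, 1205]);
translate([1192, 72, 99]) cube([86, 22, 1205]);
translate([1326, 72, 99]) cube([86, 22, 1205]);
translate([1460, 72, 99]) cube([86, 22, 1205]);
translate([1594, 72, 99]) cube([86, 22, 1205]);
translate([1728, 72, 99]) cube([86, 22, 1205]);
translate([1862, 72, 99]) cube([86, 22, 1205]);


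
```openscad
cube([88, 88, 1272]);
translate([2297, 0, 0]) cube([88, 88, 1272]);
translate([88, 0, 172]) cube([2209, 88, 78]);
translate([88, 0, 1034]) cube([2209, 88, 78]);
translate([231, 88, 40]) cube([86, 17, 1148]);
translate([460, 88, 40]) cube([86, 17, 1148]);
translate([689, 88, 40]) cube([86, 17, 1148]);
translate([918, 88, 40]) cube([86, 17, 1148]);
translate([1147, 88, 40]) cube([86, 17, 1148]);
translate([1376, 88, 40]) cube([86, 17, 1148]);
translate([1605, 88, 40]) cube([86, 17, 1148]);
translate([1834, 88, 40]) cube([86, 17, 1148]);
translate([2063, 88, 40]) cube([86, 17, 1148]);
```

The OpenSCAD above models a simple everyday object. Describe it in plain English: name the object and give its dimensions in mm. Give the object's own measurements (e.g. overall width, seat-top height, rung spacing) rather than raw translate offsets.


A fence section. Two 88×88 mm posts, 1272 mm tall, stand on the floor with a clear span of 2209 mm between their inner faces. Two horizontal rails of 88×78 mm section span the gap between the posts with their undersides at z = 172 mm and z = 1034 mm, flush with the posts' −y face. 9 pickets, each 86 mm wide, 17 mm thick and 1148 mm tall, are fixed to the +y face of the rails with their bottoms at z = 40 mm, spaced across the span with a 143 mm gap after the −x post and between neighbouring pickets, with 148 mm left before the +x post.


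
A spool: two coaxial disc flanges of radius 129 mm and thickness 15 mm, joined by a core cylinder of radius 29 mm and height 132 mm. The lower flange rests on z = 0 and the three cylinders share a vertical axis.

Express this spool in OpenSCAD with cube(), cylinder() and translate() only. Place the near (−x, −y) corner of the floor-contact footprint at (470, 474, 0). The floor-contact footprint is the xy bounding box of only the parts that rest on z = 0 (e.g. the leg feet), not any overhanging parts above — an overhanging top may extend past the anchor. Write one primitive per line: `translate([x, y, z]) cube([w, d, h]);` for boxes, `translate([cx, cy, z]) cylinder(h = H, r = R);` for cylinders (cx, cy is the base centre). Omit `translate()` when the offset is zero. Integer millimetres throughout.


translate([599, 603, 0]) cylinder(h = 15, r = 129);
translate([599, 603, 15]) cylinder(h = 132, r = 29);
translate([599, 603, 147]) cylinder(h = 15, r = 129);


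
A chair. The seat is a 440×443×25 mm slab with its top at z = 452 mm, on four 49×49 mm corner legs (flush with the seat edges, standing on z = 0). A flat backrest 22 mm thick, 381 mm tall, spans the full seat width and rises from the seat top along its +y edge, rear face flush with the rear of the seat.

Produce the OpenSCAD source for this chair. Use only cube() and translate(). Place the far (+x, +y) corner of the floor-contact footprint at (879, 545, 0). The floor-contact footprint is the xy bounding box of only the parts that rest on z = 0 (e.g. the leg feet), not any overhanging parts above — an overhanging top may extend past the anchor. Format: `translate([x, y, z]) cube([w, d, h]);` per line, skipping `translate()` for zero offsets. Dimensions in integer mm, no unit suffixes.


translate([439, 102, 427]) cube([440, 443, 25]);
translate([439, 102, 0]) cube([49, 49, 427]);
translate([830, 102, 0]) cube([49, 49, 427]);
translate([439, 496, 0]) cube([49, 49, 427]);
translate([830, 496, 0]) cube([49, 49, 427]);
translate([439, 523, 452]) cube([440, 22, 381]);


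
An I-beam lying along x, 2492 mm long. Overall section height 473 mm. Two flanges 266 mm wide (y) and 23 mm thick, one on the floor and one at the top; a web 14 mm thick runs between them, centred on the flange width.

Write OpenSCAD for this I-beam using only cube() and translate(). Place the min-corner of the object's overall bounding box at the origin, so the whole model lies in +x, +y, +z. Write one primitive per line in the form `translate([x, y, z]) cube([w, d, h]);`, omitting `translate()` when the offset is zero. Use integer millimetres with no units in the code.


cube([2492, 266, 23]);
translate([0, 126, 23]) cube([2492, 14, 427]);
translate([0, 0, 450]) cube([2492, 266, 23]);


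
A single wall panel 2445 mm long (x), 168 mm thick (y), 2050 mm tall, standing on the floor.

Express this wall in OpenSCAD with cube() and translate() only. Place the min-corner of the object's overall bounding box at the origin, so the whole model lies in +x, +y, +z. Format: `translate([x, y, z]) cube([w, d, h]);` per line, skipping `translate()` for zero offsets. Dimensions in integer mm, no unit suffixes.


cube([2445, 168, 2050]);


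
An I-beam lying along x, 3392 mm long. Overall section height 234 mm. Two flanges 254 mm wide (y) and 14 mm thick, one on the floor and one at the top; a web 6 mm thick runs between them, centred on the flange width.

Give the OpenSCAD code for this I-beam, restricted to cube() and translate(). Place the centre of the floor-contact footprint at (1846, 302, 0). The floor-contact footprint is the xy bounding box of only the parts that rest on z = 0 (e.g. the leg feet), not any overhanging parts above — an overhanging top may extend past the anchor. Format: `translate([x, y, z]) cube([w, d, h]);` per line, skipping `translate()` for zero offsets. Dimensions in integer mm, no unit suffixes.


translate([150, 175, 0]) cube([3392, 254, 14]);
translate([150, 299, 14]) cube([3392, 6, 206]);
translate([150, 175, 220]) cube([3392, 254, 14]);
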